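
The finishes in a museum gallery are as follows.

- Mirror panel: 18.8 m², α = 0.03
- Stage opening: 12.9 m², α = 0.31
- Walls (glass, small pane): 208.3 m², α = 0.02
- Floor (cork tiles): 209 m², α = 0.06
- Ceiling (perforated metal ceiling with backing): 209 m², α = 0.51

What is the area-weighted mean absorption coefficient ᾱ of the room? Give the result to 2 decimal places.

0.19

Total surface area S = 658.0 m².
A = 18.8·0.03 + 12.9·0.31 + 208.3·0.02 + 209·0.06 + 209·0.51 = 127.859 sabins.
ᾱ = 127.859 / 658.0 = 0.19.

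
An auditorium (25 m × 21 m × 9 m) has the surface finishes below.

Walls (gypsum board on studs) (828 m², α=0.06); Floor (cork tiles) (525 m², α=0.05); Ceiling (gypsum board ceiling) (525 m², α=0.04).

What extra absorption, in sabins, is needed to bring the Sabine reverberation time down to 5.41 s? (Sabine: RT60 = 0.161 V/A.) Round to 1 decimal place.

43.7 sabins

Summing Sᵢαᵢ: 49.680 + 26.250 + 21.000 → A₁ = 96.930 sabins.
For T = 5.41 s, need A₂ = 0.161·V/T = 0.161·4725/5.41 = 140.615 sabins.
Additional absorption ΔA = 140.615 − 96.930 = 43.7 sabins.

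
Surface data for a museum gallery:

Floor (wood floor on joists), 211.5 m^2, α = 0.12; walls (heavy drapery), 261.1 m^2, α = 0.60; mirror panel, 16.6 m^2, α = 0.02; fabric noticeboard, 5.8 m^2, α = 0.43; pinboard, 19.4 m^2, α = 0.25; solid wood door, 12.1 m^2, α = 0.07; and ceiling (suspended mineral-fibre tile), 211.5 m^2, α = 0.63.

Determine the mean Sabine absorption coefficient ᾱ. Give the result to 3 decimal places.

S = Σ Sᵢ = 211.5 + 261.1 + 16.6 + 5.8 + 19.4 + 12.1 + 211.5 = 738.0 m^2.
Weighted sum Σ Sα = 323.808.
ᾱ = A/S = 0.439.

0.439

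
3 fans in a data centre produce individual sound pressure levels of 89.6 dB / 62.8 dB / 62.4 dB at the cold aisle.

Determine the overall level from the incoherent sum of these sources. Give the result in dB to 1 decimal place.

89.6 dB

Converting to relative power and adding: 10^(89.6/10) + 10^(62.8/10) + 10^(62.4/10) = 9.157e+08.
Back to dB: 10·log₁₀ Σ = 89.6 dB.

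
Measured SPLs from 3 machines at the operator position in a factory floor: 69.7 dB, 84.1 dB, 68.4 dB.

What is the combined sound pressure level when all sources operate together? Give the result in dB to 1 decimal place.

Sum in the linear (power) domain: Σ 10^(Lᵢ/10) = 10^(69.7/10) + 10^(84.1/10) + 10^(68.4/10) = 2.733e+08.
Back to dB: 10·log₁₀ Σ = 84.4 dB.

84.4 dB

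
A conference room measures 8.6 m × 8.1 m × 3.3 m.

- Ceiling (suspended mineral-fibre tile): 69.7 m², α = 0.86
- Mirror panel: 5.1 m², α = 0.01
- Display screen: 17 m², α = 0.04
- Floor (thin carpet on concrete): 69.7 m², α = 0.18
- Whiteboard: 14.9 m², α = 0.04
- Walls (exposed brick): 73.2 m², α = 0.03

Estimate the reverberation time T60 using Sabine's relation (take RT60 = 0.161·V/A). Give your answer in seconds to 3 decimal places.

0.487 s

A = Σ Sᵢαᵢ = 69.7*0.86 + 5.1*0.01 + 17*0.04 + 69.7*0.18 + 14.9*0.04 + 73.2*0.03 = 76.011 sabins.
Room volume: 229.878 m³.
T = 0.161 V/A = 0.161·229.878/76.011 = 0.487 s.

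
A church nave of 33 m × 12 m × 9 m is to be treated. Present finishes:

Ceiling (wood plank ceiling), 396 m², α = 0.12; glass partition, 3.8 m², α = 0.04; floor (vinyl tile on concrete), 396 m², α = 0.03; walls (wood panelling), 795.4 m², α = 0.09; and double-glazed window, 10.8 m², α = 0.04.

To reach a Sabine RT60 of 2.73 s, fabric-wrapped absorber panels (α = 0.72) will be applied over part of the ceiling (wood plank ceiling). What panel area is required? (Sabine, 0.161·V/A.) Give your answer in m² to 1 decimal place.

Equivalent absorption area: A₁ = 396×0.12 + 3.8×0.04 + 396×0.03 + 795.4×0.09 + 10.8×0.04 = 131.570 m².
V = 3564 m³. Target absorption A₂ = 0.161 × 3564 / 2.73 = 210.185 sabins.
ΔA needed = 210.185 − 131.570 = 78.615 sabins.
Each m² of panel replacing the ceiling (wood plank ceiling) adds (0.72 − 0.12) = 0.60 sabins.
Panel area = 78.615 / 0.60 = 131.0 m².

131.0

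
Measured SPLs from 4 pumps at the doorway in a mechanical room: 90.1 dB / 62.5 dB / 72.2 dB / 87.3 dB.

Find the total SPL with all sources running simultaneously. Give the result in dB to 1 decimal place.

92.0 dB

Σ 10^(Lᵢ/10) = 1.579e+09.
Combined level = 10 log₁₀(1.579e+09) = 92.0 dB.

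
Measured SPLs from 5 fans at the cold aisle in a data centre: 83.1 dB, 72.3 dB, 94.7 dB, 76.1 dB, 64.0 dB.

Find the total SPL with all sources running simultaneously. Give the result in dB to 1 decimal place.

95.1 dB

Σ 10^(Lᵢ/10) = 3.216e+09.
L_total = 10·log₁₀(3.216e+09) = 95.1 dB.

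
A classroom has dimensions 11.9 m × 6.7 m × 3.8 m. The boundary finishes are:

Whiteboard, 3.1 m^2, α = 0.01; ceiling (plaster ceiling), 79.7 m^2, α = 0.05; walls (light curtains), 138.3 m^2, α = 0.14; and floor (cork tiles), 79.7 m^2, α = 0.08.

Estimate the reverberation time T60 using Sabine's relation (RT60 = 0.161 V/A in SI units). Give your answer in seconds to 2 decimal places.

1.64 seconds

Equivalent absorption area: A = 3.1*0.01 + 79.7*0.05 + 138.3*0.14 + 79.7*0.08 = 29.754 m^2.
Room volume: 302.974 m³.
Sabine: RT60 = 0.161 × 302.974 / 29.754 = 1.64 s.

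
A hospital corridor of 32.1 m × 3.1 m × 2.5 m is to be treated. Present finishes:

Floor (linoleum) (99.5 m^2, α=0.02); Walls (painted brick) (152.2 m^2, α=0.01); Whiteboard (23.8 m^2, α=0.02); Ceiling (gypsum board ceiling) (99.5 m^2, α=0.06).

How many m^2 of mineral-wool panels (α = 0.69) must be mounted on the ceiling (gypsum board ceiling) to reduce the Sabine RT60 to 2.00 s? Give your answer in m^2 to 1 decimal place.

16.0

Equivalent absorption area: A₁ = 99.5*0.02 + 152.2*0.01 + 23.8*0.02 + 99.5*0.06 = 9.958 m^2.
V = 248.775 m³. Target absorption A₂ = 0.161 × 248.775 / 2.00 = 20.026 sabins.
Absorption to add: 20.026 − 9.958 = 10.068 sabins.
Each m^2 of panel replacing the ceiling (gypsum board ceiling) adds (0.69 − 0.06) = 0.63 sabins.
Panel area = 10.068 / 0.63 = 16.0 m^2.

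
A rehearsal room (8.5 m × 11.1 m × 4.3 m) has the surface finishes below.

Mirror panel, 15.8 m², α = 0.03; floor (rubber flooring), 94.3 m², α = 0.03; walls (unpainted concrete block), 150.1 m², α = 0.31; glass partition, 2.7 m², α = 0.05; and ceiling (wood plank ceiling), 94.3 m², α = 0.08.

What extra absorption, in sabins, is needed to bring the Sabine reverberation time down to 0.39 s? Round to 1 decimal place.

110.0 sabins

Total absorption A₁ = 15.8·0.03 + 94.3·0.03 + 150.1·0.31 + 2.7·0.05 + 94.3·0.08
  = 0.474 + 2.829 + 46.531 + 0.135 + 7.544 = 57.513 m² sabins.
For T = 0.39 s, need A₂ = 0.161·V/T = 0.161·405.705/0.39 = 167.483 sabins.
ΔA = A₂ − A₁ = 167.483 − 57.513 = 110.0 sabins.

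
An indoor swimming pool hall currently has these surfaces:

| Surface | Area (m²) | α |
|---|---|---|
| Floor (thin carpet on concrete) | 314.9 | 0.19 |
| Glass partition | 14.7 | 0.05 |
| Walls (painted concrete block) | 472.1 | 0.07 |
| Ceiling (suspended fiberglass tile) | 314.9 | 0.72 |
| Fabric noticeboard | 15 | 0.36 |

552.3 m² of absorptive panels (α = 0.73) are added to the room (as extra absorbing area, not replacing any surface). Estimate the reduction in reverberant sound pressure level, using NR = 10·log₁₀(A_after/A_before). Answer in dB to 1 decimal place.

A_before = Σ Sᵢαᵢ = 314.9×0.19 + 14.7×0.05 + 472.1×0.07 + 314.9×0.72 + 15×0.36 = 325.741 sabins.
Added absorption = 552.3 × 0.73 = 403.179 sabins.
New total A_after = 728.920 sabins.
Reduction = 10 log₁₀(A_after/A_before) = 10 log₁₀(2.2377) = 3.5 dB.

3.5 dB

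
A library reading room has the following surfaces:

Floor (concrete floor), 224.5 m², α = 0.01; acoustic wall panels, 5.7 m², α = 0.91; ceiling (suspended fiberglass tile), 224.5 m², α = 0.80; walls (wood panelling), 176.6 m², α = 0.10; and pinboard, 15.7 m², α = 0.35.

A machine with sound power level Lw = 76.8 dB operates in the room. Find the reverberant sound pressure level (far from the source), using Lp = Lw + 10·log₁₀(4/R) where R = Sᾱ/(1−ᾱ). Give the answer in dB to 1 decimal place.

Σ(Sᵢαᵢ) = 224.5×0.01 + 5.7×0.91 + 224.5×0.80 + 176.6×0.10 + 15.7×0.35 = 210.187; total area S = 647.0 m².
ᾱ = 0.3249, so room constant R = A/(1−ᾱ) = 311.342 m².
Lp = Lw + 10 log₁₀(4/R) = 76.8 -18.91 = 57.9 dB.

57.9 dB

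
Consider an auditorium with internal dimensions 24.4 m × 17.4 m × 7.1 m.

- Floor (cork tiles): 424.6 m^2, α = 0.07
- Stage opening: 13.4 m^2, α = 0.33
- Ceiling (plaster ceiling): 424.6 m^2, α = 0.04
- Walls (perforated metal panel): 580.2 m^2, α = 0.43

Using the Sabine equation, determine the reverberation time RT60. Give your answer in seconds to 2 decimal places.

1.61 seconds

Equivalent absorption area: A = 424.6*0.07 + 13.4*0.33 + 424.6*0.04 + 580.2*0.43 = 300.614 m^2.
Room volume: 3014.376 m³.
T = 0.161 V/A = 0.161·3014.376/300.614 = 1.61 s.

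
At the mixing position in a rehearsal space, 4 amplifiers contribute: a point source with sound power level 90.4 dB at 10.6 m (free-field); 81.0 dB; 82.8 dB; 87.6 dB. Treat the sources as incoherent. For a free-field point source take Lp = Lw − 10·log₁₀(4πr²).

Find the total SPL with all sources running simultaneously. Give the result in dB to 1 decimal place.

Source at 10.6 m: Lp = 90.4 − 10·log₁₀(4π·10.6²) = 90.4 − 10·log₁₀(1411.957) = 58.9 dB.
Σ 10^(Lᵢ/10) = 8.927e+08.
Combined level = 10 log₁₀(8.927e+08) = 89.5 dB.

89.5 dB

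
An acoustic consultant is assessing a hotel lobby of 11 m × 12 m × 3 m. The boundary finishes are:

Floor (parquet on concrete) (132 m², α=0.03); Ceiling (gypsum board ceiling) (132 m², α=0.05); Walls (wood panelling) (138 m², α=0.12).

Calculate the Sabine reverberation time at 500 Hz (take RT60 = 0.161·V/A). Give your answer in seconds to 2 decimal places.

2.35 sec

Equivalent absorption area: A = 132·0.03 + 132·0.05 + 138·0.12 = 27.120 m².
Room volume: 396 m³.
RT60 = 0.161 · V / A = 0.161 × 396 / 27.120 = 2.35 s.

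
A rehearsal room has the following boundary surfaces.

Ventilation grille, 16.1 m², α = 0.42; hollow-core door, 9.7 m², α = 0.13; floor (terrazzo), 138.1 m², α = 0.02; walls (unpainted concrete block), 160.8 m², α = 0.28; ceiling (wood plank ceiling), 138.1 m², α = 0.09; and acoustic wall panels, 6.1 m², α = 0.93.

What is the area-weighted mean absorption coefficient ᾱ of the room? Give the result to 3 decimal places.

S = Σ Sᵢ = 16.1 + 9.7 + 138.1 + 160.8 + 138.1 + 6.1 = 468.9 m².
Weighted sum Σ Sα = 73.911.
ᾱ = 73.911 / 468.9 = 0.158.

0.158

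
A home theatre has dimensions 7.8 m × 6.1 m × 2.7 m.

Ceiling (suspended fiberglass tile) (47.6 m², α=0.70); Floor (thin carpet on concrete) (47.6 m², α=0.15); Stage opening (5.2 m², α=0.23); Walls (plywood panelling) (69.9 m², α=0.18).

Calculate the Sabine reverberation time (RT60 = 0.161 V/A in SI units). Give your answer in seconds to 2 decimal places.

A = Σ Sᵢαᵢ = 47.6×0.70 + 47.6×0.15 + 5.2×0.23 + 69.9×0.18 = 54.238 sabins.
V = 7.8·6.1·2.7 = 128.466 m³.
Sabine: RT60 = 0.161 × 128.466 / 54.238 = 0.38 s.

0.38 seconds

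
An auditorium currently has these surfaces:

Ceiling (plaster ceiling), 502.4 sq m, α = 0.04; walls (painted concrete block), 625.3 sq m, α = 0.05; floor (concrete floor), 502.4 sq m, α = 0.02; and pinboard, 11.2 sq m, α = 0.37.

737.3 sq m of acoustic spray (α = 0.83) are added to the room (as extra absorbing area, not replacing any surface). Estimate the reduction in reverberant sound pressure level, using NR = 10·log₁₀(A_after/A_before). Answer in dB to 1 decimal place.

10.1 dB

Total absorption A_before = 502.4*0.04 + 625.3*0.05 + 502.4*0.02 + 11.2*0.37
  = 20.096 + 31.265 + 10.048 + 4.144 = 65.553 sq m sabins.
Treatment contributes 737.3·0.83 = 611.959 sabins.
New total A_after = 677.512 sabins.
Reduction = 10 log₁₀(A_after/A_before) = 10 log₁₀(10.3353) = 10.1 dB.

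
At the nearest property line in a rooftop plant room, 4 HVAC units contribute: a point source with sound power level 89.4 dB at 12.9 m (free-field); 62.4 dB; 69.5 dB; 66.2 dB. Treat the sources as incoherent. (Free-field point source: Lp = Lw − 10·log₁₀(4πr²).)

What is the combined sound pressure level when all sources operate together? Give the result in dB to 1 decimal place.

71.8 dB

Source at 12.9 m: Lp = 89.4 − 10·log₁₀(4π·12.9²) = 89.4 − 10·log₁₀(2091.170) = 56.2 dB.
Sum in the linear (power) domain: Σ 10^(Lᵢ/10) = 10^(56.2/10) + 10^(62.4/10) + 10^(69.5/10) + 10^(66.2/10) = 1.524e+07.
L_total = 10·log₁₀(1.524e+07) = 71.8 dB.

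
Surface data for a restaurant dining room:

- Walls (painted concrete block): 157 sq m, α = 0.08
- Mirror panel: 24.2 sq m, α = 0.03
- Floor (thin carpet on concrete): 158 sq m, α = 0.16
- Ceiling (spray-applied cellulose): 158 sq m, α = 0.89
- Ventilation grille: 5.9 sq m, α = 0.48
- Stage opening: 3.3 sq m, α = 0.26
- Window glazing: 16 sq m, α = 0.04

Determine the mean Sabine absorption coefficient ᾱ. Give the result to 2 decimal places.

S = Σ Sᵢ = 157 + 24.2 + 158 + 158 + 5.9 + 3.3 + 16 = 522.4 sq m.
A = 157·0.08 + 24.2·0.03 + 158·0.16 + 158·0.89 + 5.9·0.48 + 3.3·0.26 + 16·0.04 = 183.516 sabins.
ᾱ = A/S = 0.35.

0.35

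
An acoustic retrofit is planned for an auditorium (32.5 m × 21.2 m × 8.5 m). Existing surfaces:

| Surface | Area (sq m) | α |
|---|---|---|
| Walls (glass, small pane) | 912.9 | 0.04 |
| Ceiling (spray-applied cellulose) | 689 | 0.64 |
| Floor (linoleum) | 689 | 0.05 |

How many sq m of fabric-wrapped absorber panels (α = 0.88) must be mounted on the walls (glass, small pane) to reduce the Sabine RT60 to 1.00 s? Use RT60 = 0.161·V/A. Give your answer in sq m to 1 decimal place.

Summing Sᵢαᵢ: 36.516 + 440.960 + 34.450 → A₁ = 511.926 sabins.
Required A₂ = 0.161·5856.5/1.00 = 942.897 sabins.
ΔA needed = 942.897 − 511.926 = 430.971 sabins.
Net gain per sq m: Δα = 0.88 − 0.04 = 0.84.
Area = ΔA/Δα = 430.971/0.84 = 513.1 sq m.

513.1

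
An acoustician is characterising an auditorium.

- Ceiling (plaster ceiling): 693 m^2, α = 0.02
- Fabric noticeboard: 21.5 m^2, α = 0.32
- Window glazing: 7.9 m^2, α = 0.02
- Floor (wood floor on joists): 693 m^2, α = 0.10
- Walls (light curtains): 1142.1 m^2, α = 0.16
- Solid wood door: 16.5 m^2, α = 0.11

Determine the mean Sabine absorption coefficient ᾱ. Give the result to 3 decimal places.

0.107

Total surface area S = 2574.0 m^2.
A = 693·0.02 + 21.5·0.32 + 7.9·0.02 + 693·0.10 + 1142.1·0.16 + 16.5·0.11 = 274.749 sabins.
ᾱ = A/S = 0.107.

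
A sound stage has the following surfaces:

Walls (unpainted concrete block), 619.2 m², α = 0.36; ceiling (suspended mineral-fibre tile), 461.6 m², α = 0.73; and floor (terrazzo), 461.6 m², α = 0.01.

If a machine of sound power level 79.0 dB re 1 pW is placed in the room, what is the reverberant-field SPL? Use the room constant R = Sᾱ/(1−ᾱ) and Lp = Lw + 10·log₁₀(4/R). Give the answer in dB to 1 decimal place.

A = 564.496 sabins; S = 1542.4 m².
ᾱ = 564.496/1542.4 = 0.3660; R = Sᾱ/(1−ᾱ) = 564.496/(1−0.3660) = 890.372 m².
Lp = 79.0 + 10·log₁₀(4/890.372) = 79.0 + (-23.48) = 55.5 dB.

55.5 dB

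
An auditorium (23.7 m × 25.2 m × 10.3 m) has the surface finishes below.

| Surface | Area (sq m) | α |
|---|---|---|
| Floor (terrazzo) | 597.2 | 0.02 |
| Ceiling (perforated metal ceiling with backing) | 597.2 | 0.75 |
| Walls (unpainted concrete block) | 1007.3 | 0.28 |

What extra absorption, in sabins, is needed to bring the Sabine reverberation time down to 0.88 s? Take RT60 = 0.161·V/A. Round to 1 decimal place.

383.6 sabins

Summing Sᵢαᵢ: 11.944 + 447.900 + 282.044 → A₁ = 741.888 sabins.
V = 6151.572 m³. Required absorption A₂ = 0.161 × 6151.572 / 0.88 = 1125.458 sabins.
ΔA = A₂ − A₁ = 1125.458 − 741.888 = 383.6 sabins.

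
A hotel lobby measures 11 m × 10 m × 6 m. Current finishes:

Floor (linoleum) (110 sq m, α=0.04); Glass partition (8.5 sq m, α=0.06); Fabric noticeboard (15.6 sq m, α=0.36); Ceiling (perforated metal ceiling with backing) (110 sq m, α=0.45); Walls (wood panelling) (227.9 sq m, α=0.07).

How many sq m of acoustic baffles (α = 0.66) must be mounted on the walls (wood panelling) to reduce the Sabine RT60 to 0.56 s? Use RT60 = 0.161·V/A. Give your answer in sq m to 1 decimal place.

192.8

Summing Sᵢαᵢ: 4.400 + 0.510 + 5.616 + 49.500 + 15.953 → A₁ = 75.979 sabins.
V = 660 m³. Target absorption A₂ = 0.161 × 660 / 0.56 = 189.750 sabins.
Absorption to add: 189.750 − 75.979 = 113.771 sabins.
Each sq m of panel replacing the walls (wood panelling) adds (0.66 − 0.07) = 0.59 sabins.
Area = ΔA/Δα = 113.771/0.59 = 192.8 sq m.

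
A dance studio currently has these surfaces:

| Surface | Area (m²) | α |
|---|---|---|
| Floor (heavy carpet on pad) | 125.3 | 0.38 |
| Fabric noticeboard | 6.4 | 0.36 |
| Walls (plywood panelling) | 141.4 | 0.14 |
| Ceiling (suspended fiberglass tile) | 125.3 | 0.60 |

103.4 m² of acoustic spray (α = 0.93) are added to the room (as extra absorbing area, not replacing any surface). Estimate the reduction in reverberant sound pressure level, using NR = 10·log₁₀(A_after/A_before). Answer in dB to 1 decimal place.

2.2 dB

A_before = Σ Sᵢαᵢ = 125.3·0.38 + 6.4·0.36 + 141.4·0.14 + 125.3·0.60 = 144.894 sabins.
Added absorption = 103.4 × 0.93 = 96.162 sabins.
New total A_after = 241.056 sabins.
Reduction = 10 log₁₀(A_after/A_before) = 10 log₁₀(1.6637) = 2.2 dB.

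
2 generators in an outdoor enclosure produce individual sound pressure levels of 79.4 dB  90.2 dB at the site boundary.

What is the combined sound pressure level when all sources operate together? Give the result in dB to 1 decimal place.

Converting to relative power and adding: 10^(79.4/10) + 10^(90.2/10) = 1.134e+09.
Back to dB: 10·log₁₀ Σ = 90.5 dB.

90.5 dB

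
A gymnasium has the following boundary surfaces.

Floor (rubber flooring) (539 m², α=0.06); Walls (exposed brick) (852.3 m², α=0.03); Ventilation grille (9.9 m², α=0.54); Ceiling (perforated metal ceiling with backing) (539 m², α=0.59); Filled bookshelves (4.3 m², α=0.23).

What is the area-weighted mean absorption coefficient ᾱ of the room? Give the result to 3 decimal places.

0.197

Total surface area S = 1944.5 m².
A = 539×0.06 + 852.3×0.03 + 9.9×0.54 + 539×0.59 + 4.3×0.23 = 382.254 sabins.
ᾱ = 382.254 / 1944.5 = 0.197.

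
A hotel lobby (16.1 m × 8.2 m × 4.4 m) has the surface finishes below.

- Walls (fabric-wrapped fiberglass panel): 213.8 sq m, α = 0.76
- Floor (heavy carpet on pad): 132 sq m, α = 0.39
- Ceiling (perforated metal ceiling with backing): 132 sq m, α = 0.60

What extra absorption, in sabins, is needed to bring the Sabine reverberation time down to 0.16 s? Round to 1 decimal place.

Summing Sᵢαᵢ: 162.488 + 51.480 + 79.200 → A₁ = 293.168 sabins.
For T = 0.16 s, need A₂ = 0.161·V/T = 0.161·580.888/0.16 = 584.519 sabins.
Additional absorption ΔA = 584.519 − 293.168 = 291.4 sabins.

291.4 sabins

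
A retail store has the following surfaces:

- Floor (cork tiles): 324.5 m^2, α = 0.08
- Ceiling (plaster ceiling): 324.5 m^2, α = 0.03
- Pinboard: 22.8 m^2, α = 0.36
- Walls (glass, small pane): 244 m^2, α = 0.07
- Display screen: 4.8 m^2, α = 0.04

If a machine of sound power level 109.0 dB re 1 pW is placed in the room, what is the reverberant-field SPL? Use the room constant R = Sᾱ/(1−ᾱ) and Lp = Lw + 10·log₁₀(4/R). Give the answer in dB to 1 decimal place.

96.9 dB

A = 61.175 sabins; S = 920.6 m^2.
ᾱ = 61.175/920.6 = 0.0665; R = Sᾱ/(1−ᾱ) = 61.175/(1−0.0665) = 65.533 m^2.
Lp = Lw + 10 log₁₀(4/R) = 109.0 -12.14 = 96.9 dB.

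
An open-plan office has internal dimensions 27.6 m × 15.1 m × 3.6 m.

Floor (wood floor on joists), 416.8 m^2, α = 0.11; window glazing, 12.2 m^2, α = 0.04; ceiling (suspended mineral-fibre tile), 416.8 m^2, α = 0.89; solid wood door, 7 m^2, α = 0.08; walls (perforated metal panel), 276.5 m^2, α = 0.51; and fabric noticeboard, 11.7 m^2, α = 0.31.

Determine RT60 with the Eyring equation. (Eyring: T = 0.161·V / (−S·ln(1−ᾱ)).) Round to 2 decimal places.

S = Σ Sᵢ = 1141.0 m^2.
Σ(Sᵢαᵢ) = 416.8×0.11 + 12.2×0.04 + 416.8×0.89 + 7×0.08 + 276.5×0.51 + 11.7×0.31 = 562.490.
Mean coefficient ᾱ = A/S = 0.4930.
−S·ln(1−ᾱ) = −1141.0 × ln(1 − 0.4930) = 775.018.
V = 27.6 × 15.1 × 3.6 = 1500.336 m³.
RT60 = 0.161 × 1500.336 / 775.018 = 0.31 s.

0.31 sec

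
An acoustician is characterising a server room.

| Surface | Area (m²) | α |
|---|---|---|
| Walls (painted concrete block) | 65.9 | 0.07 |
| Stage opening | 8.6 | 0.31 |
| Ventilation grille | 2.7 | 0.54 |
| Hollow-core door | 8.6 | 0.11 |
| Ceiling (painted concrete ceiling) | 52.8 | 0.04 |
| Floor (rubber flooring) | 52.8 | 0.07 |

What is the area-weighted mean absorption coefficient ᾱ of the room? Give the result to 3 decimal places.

S = Σ Sᵢ = 65.9 + 8.6 + 2.7 + 8.6 + 52.8 + 52.8 = 191.4 m².
Weighted sum Σ Sα = 15.491.
ᾱ = A/S = 0.081.

0.081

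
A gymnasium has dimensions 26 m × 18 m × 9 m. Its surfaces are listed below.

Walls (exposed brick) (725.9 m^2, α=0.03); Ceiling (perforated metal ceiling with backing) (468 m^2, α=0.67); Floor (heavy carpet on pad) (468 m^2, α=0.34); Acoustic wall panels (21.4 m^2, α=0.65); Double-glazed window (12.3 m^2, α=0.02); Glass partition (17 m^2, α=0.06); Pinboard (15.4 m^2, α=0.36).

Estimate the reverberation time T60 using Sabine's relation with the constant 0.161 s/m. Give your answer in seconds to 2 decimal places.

A = Σ Sᵢαᵢ = 725.9·0.03 + 468·0.67 + 468·0.34 + 21.4·0.65 + 12.3·0.02 + 17·0.06 + 15.4·0.36 = 515.177 sabins.
V = 26·18·9 = 4212 m³.
Sabine: RT60 = 0.161 × 4212 / 515.177 = 1.32 s.

1.32 s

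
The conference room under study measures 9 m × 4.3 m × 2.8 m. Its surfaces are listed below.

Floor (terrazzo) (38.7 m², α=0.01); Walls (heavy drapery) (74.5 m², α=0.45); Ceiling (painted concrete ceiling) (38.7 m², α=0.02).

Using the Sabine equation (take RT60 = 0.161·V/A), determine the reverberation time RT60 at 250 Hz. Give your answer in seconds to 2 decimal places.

0.50 sec

Summing Sᵢαᵢ: 0.387 + 33.525 + 0.774 → A = 34.686 sabins.
Volume V = 9 × 4.3 × 2.8 = 108.36 m³.
T = 0.161 V/A = 0.161·108.36/34.686 = 0.50 s.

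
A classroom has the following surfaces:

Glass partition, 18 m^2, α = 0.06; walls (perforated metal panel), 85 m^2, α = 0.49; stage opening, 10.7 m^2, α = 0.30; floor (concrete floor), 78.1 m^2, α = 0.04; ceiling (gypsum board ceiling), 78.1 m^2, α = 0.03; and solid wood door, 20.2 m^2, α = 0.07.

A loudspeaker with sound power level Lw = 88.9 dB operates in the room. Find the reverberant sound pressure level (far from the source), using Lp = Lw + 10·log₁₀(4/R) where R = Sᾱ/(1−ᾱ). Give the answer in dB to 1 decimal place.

76.8 dB

A = 52.821 sabins; S = 290.1 m^2.
ᾱ = 0.1821, so room constant R = A/(1−ᾱ) = 64.581 m^2.
Lp = Lw + 10 log₁₀(4/R) = 88.9 -12.08 = 76.8 dB.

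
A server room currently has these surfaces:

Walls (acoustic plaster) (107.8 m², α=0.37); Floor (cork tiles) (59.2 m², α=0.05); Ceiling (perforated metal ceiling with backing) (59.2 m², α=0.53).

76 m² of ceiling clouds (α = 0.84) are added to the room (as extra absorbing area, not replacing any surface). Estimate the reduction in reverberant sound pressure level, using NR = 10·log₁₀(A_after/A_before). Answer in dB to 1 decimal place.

A_before = Σ Sᵢαᵢ = 107.8×0.37 + 59.2×0.05 + 59.2×0.53 = 74.222 sabins.
Added absorption = 76 × 0.84 = 63.840 sabins.
A_after = 74.222 + 63.840 = 138.062 sabins.
Reduction = 10 log₁₀(A_after/A_before) = 10 log₁₀(1.8601) = 2.7 dB.

2.7 dB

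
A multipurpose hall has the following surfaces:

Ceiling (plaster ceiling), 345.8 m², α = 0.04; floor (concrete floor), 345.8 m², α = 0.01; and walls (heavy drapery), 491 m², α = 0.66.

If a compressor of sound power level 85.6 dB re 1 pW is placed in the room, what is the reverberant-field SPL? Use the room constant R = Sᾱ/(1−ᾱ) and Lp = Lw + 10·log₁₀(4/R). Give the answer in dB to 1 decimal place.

Σ(Sᵢαᵢ) = 345.8·0.04 + 345.8·0.01 + 491·0.66 = 341.350; total area S = 1182.6 m².
ᾱ = 341.350/1182.6 = 0.2886; R = Sᾱ/(1−ᾱ) = 341.350/(1−0.2886) = 479.829 m².
Lp = 85.6 + 10·log₁₀(4/479.829) = 85.6 + (-20.79) = 64.8 dB.

64.8 dB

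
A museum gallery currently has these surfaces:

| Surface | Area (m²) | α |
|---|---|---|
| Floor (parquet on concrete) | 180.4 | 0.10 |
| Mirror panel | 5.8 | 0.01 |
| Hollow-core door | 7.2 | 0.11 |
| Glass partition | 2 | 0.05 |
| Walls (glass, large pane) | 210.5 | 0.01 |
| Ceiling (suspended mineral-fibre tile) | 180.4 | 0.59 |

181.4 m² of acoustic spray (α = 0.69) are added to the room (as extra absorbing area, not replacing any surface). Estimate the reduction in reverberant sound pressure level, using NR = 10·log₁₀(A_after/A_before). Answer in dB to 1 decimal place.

Total absorption A_before = 180.4·0.10 + 5.8·0.01 + 7.2·0.11 + 2·0.05 + 210.5·0.01 + 180.4·0.59
  = 18.040 + 0.058 + 0.792 + 0.100 + 2.105 + 106.436 = 127.531 m² sabins.
Added absorption = 181.4 × 0.69 = 125.166 sabins.
New total A_after = 252.697 sabins.
Reduction = 10 log₁₀(A_after/A_before) = 10 log₁₀(1.9815) = 3.0 dB.

3.0 dB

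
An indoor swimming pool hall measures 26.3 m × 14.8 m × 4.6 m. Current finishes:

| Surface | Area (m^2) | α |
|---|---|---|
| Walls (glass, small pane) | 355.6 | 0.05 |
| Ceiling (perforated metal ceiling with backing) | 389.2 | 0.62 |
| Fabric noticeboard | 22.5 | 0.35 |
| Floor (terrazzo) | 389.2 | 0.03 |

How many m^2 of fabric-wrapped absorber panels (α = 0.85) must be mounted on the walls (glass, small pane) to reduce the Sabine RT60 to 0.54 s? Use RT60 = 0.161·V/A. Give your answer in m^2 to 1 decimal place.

Total absorption A₁ = 355.6×0.05 + 389.2×0.62 + 22.5×0.35 + 389.2×0.03
  = 17.780 + 241.304 + 7.875 + 11.676 = 278.635 m^2 sabins.
Required A₂ = 0.161·1790.504/0.54 = 533.835 sabins.
Absorption to add: 533.835 − 278.635 = 255.200 sabins.
Net gain per m^2: Δα = 0.85 − 0.05 = 0.80.
Panel area = 255.200 / 0.80 = 319.0 m^2.

319.0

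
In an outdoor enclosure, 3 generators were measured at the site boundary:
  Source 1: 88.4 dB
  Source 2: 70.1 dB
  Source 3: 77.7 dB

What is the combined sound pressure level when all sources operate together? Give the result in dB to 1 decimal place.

88.8 dB

Σ 10^(Lᵢ/10) = 7.609e+08.
L_total = 10·log₁₀(7.609e+08) = 88.8 dB.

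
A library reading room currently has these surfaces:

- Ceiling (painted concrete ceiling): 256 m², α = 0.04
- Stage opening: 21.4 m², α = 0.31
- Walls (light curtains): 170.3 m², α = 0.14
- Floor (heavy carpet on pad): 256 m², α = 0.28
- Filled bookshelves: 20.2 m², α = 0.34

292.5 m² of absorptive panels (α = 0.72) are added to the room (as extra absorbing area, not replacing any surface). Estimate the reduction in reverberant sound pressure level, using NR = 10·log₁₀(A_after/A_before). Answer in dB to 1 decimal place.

4.4 dB

Equivalent absorption area: A_before = 256*0.04 + 21.4*0.31 + 170.3*0.14 + 256*0.28 + 20.2*0.34 = 119.264 m².
Added absorption = 292.5 × 0.72 = 210.600 sabins.
A_after = 119.264 + 210.600 = 329.864 sabins.
NR = 10·log₁₀(329.864/119.264) = 4.4 dB.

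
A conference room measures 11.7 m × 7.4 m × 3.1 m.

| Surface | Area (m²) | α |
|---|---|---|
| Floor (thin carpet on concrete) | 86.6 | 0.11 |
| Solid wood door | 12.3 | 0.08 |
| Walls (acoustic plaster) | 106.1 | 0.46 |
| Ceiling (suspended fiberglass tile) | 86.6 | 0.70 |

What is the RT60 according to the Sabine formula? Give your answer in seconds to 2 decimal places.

Equivalent absorption area: A = 86.6·0.11 + 12.3·0.08 + 106.1·0.46 + 86.6·0.70 = 119.936 m².
V = 11.7·7.4·3.1 = 268.398 m³.
RT60 = 0.161 · V / A = 0.161 × 268.398 / 119.936 = 0.36 s.

0.36 s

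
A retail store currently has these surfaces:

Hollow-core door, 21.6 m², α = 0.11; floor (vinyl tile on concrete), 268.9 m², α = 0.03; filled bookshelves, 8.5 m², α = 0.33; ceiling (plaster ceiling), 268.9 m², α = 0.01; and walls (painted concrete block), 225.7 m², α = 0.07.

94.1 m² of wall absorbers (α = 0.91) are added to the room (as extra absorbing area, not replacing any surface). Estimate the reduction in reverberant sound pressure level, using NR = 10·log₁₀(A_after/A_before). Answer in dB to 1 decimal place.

A_before = Σ Sᵢαᵢ = 21.6×0.11 + 268.9×0.03 + 8.5×0.33 + 268.9×0.01 + 225.7×0.07 = 31.736 sabins.
Treatment contributes 94.1·0.91 = 85.631 sabins.
A_after = 31.736 + 85.631 = 117.367 sabins.
Reduction = 10 log₁₀(A_after/A_before) = 10 log₁₀(3.6982) = 5.7 dB.

5.7 dB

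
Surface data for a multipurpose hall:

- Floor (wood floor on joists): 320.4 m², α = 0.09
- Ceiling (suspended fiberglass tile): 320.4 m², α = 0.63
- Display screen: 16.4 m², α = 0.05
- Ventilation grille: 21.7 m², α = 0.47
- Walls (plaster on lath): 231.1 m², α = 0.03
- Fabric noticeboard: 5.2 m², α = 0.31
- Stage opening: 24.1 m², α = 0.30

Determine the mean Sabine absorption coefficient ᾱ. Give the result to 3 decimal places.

0.274

Total surface area S = 939.3 m².
Σ(Sᵢαᵢ) = 320.4·0.09 + 320.4·0.63 + 16.4·0.05 + 21.7·0.47 + 231.1·0.03 + 5.2·0.31 + 24.1·0.30 = 257.482.
ᾱ = A/S = 0.274.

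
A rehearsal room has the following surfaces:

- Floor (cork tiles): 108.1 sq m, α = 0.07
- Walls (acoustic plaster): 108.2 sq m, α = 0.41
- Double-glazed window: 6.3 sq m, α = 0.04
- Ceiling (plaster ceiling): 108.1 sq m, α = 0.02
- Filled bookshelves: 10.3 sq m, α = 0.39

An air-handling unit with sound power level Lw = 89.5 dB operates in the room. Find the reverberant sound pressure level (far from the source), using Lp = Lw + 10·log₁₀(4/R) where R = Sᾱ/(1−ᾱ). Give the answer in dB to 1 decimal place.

A = 58.360 sabins; S = 341.0 sq m.
ᾱ = 58.360/341.0 = 0.1711; R = Sᾱ/(1−ᾱ) = 58.360/(1−0.1711) = 70.407 sq m.
Lp = Lw + 10 log₁₀(4/R) = 89.5 -12.46 = 77.0 dB.

77.0 dB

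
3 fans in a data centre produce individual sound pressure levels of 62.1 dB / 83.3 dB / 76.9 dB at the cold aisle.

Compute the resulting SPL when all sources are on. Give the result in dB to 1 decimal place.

Σ 10^(Lᵢ/10) = 2.644e+08.
Combined level = 10 log₁₀(2.644e+08) = 84.2 dB.

84.2 dB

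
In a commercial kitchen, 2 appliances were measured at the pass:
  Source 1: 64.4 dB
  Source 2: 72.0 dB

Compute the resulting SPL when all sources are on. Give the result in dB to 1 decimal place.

Converting to relative power and adding: 10^(64.4/10) + 10^(72.0/10) = 1.86e+07.
Back to dB: 10·log₁₀ Σ = 72.7 dB.

72.7 dB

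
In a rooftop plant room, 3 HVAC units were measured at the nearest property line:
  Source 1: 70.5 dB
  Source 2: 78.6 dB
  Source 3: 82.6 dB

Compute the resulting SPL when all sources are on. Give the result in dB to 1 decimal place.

Converting to relative power and adding: 10^(70.5/10) + 10^(78.6/10) + 10^(82.6/10) = 2.656e+08.
Combined level = 10 log₁₀(2.656e+08) = 84.2 dB.

84.2 dB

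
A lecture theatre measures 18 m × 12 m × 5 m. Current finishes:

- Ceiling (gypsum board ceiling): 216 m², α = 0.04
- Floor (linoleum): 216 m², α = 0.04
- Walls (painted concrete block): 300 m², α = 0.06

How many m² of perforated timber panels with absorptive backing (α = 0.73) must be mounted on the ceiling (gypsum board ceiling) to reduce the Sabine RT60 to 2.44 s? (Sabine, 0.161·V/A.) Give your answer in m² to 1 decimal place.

Equivalent absorption area: A₁ = 216·0.04 + 216·0.04 + 300·0.06 = 35.280 m².
Required A₂ = 0.161·1080/2.44 = 71.262 sabins.
ΔA needed = 71.262 − 35.280 = 35.982 sabins.
Net gain per m²: Δα = 0.73 − 0.04 = 0.69.
Panel area = 35.982 / 0.69 = 52.1 m².

52.1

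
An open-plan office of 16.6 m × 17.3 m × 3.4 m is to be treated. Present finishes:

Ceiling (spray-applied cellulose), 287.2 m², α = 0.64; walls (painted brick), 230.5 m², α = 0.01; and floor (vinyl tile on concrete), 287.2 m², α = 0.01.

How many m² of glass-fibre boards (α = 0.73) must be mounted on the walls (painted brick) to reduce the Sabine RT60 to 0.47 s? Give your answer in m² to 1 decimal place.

202.1

Summing Sᵢαᵢ: 183.808 + 2.305 + 2.872 → A₁ = 188.985 sabins.
V = 976.412 m³. Target absorption A₂ = 0.161 × 976.412 / 0.47 = 334.473 sabins.
ΔA needed = 334.473 − 188.985 = 145.488 sabins.
Each m² of panel replacing the walls (painted brick) adds (0.73 − 0.01) = 0.72 sabins.
Panel area = 145.488 / 0.72 = 202.1 m².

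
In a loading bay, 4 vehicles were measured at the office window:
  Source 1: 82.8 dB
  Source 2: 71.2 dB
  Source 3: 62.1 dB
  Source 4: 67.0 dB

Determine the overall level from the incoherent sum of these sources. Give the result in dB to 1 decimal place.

Sum in the linear (power) domain: Σ 10^(Lᵢ/10) = 10^(82.8/10) + 10^(71.2/10) + 10^(62.1/10) + 10^(67.0/10) = 2.104e+08.
L_total = 10·log₁₀(2.104e+08) = 83.2 dB.

83.2 dB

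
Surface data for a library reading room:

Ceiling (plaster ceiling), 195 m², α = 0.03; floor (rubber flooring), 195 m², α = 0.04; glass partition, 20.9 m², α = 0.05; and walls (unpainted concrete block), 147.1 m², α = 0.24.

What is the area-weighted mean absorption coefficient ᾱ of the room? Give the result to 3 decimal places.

Total surface area S = 558.0 m².
A = 195·0.03 + 195·0.04 + 20.9·0.05 + 147.1·0.24 = 49.999 sabins.
ᾱ = A/S = 0.090.

0.090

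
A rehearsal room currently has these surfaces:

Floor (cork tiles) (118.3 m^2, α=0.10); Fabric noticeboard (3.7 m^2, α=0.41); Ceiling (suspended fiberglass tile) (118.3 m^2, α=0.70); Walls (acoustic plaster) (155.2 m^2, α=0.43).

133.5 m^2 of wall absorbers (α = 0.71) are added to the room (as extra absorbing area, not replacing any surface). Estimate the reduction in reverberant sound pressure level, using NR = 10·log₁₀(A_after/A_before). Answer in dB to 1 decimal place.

2.0 dB

A_before = Σ Sᵢαᵢ = 118.3*0.10 + 3.7*0.41 + 118.3*0.70 + 155.2*0.43 = 162.893 sabins.
Added absorption = 133.5 × 0.71 = 94.785 sabins.
New total A_after = 257.678 sabins.
NR = 10·log₁₀(257.678/162.893) = 2.0 dB.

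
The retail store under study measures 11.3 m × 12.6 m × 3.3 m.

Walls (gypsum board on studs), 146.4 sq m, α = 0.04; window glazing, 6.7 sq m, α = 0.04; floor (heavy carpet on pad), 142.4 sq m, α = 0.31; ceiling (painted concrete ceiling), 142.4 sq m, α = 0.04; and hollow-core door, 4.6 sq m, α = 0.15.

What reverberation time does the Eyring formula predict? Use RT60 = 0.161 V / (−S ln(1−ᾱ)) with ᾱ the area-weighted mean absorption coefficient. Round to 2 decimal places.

S = Σ Sᵢ = 442.5 sq m.
Absorption A = 146.4·0.04 + 6.7·0.04 + 142.4·0.31 + 142.4·0.04 + 4.6·0.15 = 56.654 sabins.
ᾱ = 56.654 / 442.5 = 0.1280.
−S·ln(1−ᾱ) = −442.5 × ln(1 − 0.1280) = 60.607.
V = 11.3 × 12.6 × 3.3 = 469.854 m³.
RT60 = 0.161 × 469.854 / 60.607 = 1.25 s.

1.25 seconds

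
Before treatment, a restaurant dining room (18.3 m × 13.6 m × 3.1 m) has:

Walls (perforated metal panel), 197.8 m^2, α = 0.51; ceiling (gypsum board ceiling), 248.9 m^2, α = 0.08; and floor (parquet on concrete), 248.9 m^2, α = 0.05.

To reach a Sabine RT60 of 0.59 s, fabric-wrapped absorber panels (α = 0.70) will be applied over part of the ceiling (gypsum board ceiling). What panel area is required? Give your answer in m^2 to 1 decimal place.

124.7

Summing Sᵢαᵢ: 100.878 + 19.912 + 12.445 → A₁ = 133.235 sabins.
V = 771.528 m³. Target absorption A₂ = 0.161 × 771.528 / 0.59 = 210.536 sabins.
Absorption to add: 210.536 − 133.235 = 77.301 sabins.
Net gain per m^2: Δα = 0.70 − 0.08 = 0.62.
Panel area = 77.301 / 0.62 = 124.7 m^2.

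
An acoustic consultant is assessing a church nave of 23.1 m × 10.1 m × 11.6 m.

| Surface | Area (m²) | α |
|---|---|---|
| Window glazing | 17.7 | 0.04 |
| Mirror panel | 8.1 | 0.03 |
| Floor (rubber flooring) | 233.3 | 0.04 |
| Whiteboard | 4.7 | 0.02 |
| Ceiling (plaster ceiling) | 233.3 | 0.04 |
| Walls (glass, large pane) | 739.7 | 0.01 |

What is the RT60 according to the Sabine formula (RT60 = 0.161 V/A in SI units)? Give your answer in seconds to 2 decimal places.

16.08 s

Equivalent absorption area: A = 17.7*0.04 + 8.1*0.03 + 233.3*0.04 + 4.7*0.02 + 233.3*0.04 + 739.7*0.01 = 27.106 m².
V = 23.1·10.1·11.6 = 2706.396 m³.
Sabine: RT60 = 0.161 × 2706.396 / 27.106 = 16.08 s.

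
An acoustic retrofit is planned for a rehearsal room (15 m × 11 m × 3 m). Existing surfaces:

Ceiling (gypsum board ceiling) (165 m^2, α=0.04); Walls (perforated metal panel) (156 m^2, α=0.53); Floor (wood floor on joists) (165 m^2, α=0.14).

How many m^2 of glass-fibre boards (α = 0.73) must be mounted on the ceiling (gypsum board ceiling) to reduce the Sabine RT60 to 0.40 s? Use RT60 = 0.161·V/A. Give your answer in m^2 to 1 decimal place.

125.9

Total absorption A₁ = 165*0.04 + 156*0.53 + 165*0.14
  = 6.600 + 82.680 + 23.100 = 112.380 m^2 sabins.
V = 495 m³. Target absorption A₂ = 0.161 × 495 / 0.40 = 199.238 sabins.
Absorption to add: 199.238 − 112.380 = 86.858 sabins.
Each m^2 of panel replacing the ceiling (gypsum board ceiling) adds (0.73 − 0.04) = 0.69 sabins.
Area = ΔA/Δα = 86.858/0.69 = 125.9 m^2.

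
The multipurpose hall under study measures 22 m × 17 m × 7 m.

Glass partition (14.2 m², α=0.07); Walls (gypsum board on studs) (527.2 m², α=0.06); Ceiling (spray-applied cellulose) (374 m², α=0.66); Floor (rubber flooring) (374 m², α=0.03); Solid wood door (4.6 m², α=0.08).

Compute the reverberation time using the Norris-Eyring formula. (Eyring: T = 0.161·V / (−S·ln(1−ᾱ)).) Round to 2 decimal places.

1.28 sec

Total surface area S = 14.2 + 527.2 + 374 + 374 + 4.6 = 1294.0 m².
Absorption A = 14.2·0.07 + 527.2·0.06 + 374·0.66 + 374·0.03 + 4.6·0.08 = 291.054 sabins.
ᾱ = 291.054 / 1294.0 = 0.2249.
Eyring denominator: −S ln(1−ᾱ) = 329.664.
V = 22 × 17 × 7 = 2618 m³.
RT60 = 0.161 × 2618 / 329.664 = 1.28 s.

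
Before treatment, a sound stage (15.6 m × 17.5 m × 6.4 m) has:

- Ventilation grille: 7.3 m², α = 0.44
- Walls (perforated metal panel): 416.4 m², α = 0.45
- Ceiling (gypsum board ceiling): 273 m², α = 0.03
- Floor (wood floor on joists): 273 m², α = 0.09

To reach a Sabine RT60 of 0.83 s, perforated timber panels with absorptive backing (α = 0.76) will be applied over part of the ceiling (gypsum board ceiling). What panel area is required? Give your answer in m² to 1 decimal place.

Summing Sᵢαᵢ: 3.212 + 187.380 + 8.190 + 24.570 → A₁ = 223.352 sabins.
Required A₂ = 0.161·1747.2/0.83 = 338.915 sabins.
Absorption to add: 338.915 − 223.352 = 115.563 sabins.
Each m² of panel replacing the ceiling (gypsum board ceiling) adds (0.76 − 0.03) = 0.73 sabins.
Panel area = 115.563 / 0.73 = 158.3 m².

158.3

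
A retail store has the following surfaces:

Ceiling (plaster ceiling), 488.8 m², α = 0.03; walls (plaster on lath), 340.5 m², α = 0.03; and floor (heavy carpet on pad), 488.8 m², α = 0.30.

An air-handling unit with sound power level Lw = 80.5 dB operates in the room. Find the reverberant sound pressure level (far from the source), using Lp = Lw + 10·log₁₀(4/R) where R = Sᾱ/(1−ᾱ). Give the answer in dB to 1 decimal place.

63.6 dB

A = 171.519 sabins; S = 1318.1 m².
ᾱ = 0.1301, so room constant R = A/(1−ᾱ) = 197.171 m².
Lp = 80.5 + 10·log₁₀(4/197.171) = 80.5 + (-16.93) = 63.6 dB.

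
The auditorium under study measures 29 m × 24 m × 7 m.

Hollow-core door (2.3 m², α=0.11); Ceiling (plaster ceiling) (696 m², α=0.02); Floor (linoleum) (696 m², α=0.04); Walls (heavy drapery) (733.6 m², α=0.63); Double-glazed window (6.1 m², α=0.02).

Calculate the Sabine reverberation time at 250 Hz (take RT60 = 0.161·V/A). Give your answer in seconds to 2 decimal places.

1.56 sec

Summing Sᵢαᵢ: 0.253 + 13.920 + 27.840 + 462.168 + 0.122 → A = 504.303 sabins.
Room volume: 4872 m³.
T = 0.161 V/A = 0.161·4872/504.303 = 1.56 s.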